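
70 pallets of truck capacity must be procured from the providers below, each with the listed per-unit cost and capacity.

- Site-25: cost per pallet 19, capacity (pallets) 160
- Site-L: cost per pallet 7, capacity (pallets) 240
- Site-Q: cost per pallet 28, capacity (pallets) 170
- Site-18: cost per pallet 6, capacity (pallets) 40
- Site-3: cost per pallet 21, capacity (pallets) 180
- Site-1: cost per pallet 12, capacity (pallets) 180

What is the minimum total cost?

Use providers in increasing cost order.
Take 40 from Site-18 at 6 → need 30 more.
Site-L at 7: take 30 of its 240 → requirement met.
Site-1, Site-25, Site-3, Site-Q: unused.
Cost = 40×6 + 30×7 = 450.

450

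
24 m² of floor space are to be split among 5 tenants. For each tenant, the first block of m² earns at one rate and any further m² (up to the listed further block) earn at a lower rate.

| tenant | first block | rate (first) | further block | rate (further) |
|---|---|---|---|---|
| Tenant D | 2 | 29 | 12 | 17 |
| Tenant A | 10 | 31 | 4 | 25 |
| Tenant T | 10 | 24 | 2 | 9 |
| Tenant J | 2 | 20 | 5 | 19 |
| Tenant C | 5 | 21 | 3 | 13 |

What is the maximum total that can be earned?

Rank every tier by rate: Tenant A/first 31 > Tenant D/first 29 > Tenant A/second 25 > Tenant T/first 24 > Tenant C/first 21 > Tenant J/first 20 > Tenant J/second 19 > Tenant D/second 17 > Tenant C/second 13 > Tenant T/second 9.
Fill Tenant A first block (10 at 31) ; 14 left.
Tenant D first at 29: fill all 2 ; 12 left.
Tenant A/second (25): +4 ; 8 left.
Tenant T/first: +8 of 10 at 24; pool empty.
Total = 31×10 + 29×2 + 25×4 + 24×8 = 660.

660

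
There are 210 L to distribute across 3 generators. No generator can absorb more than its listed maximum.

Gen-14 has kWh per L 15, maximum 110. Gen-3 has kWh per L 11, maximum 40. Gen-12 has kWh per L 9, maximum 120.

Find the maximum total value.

2630

Rank by kWh per L: Gen-14 15 > Gen-3 11 > Gen-12 9.
Gen-14: +110 to 110 (cap) → 100 left.
Give Gen-3 40 to hit its cap of 40 → 60 left.
Only 60 left; Gen-12 takes them to reach 60.
Total = 15×110 + 11×40 + 9×60 = 2630.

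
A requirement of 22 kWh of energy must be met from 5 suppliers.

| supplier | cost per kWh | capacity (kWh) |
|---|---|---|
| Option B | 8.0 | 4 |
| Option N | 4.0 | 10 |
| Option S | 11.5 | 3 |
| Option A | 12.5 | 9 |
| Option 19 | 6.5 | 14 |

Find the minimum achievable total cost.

118

Fill from the cheapest supplier first.
Option N (4.0): use full 10 → 12 kWh to go.
Take 12 from Option 19 at 6.5 to finish.
Option B, Option S, Option A: unused.
Cost = 10×4.0 + 12×6.5 = 118.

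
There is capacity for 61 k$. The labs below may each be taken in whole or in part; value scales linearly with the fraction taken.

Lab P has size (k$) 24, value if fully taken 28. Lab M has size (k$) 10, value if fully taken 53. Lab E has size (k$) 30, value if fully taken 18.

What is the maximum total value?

Sort by value density: Lab M 53/10≈5.3, Lab P 28/24≈1.17, Lab E 18/30≈0.6.
Take all of Lab M (10 k$, value 53) ; 51 k$ left.
All 24 k$ of Lab P fit (value 28) ; 27 remain.
Fill the last 27 k$ with part of Lab E: 27/30 of it earns 16.2.
Total value = 97.2.

97.2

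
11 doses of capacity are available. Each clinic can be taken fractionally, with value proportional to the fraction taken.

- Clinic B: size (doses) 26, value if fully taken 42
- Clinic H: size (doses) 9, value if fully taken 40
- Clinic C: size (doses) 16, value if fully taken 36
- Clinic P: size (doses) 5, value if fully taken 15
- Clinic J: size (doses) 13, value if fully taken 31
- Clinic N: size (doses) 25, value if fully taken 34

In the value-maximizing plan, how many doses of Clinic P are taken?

2

Sort by value density: Clinic H 40/9≈4.44, Clinic P 15/5≈3, Clinic J 31/13≈2.38, Clinic C 36/16≈2.25, Clinic B 42/26≈1.62, Clinic N 34/25≈1.36.
All 9 doses of Clinic H fit (value 40) → 2 remain.
Only 2 doses remain; take 2/5 of Clinic P for value 15×2/5 = 6.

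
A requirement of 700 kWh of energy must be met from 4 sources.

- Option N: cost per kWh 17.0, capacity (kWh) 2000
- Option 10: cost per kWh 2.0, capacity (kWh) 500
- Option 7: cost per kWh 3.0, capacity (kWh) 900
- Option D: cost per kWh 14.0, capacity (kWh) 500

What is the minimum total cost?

Fill from the cheapest source first.
Take 500 from Option 10 at 2.0 → need 200 more.
Option 7 at 3.0: take 200 of its 900 → requirement met.
Option D, Option N: unused.
Cost = 500×2.0 + 200×3.0 = 1600.

1600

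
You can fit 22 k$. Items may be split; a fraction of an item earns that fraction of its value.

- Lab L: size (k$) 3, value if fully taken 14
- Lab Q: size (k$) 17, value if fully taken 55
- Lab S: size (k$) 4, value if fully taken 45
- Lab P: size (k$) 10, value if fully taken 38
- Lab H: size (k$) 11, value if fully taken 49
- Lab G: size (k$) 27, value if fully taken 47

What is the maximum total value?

Sort by value density: Lab S 45/4≈11.2, Lab L 14/3≈4.67, Lab H 49/11≈4.45, Lab P 38/10≈3.8, Lab Q 55/17≈3.24, Lab G 47/27≈1.74.
Lab S: take in full, 4 k$ for value 45 → 18 left.
Take all of Lab L (3 k$, value 14) → 15 k$ left.
All 11 k$ of Lab H fit (value 49) → 4 remain.
Only 4 k$ remain; take 4/10 of Lab P for value 38×4/10 = 15.2.
Total value = 123.2.

123.2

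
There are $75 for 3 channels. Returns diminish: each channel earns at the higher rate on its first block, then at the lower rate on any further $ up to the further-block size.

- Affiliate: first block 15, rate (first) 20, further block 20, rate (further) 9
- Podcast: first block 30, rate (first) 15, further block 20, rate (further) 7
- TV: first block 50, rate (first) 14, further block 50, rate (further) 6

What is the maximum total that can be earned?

Order all 6 blocks by rate: Affiliate/T1 20 > Podcast/T1 15 > TV/T1 14 > Affiliate/T2 9 > Podcast/T2 7 > TV/T2 6.
Affiliate/T1 (20): +15 — 60 left.
Podcast T1 at 15: fill all 30 — 30 left.
30 remain; put them into TV T1 at 14.
Total = 20×15 + 15×30 + 14×30 = 1170.

1170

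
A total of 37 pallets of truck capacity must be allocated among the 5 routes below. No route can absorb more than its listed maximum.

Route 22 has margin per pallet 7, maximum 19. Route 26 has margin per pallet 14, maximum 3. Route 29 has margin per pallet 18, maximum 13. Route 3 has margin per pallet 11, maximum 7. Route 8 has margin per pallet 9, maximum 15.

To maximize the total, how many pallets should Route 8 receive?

Highest margin per pallet first: Route 29 18 > Route 26 14 > Route 3 11 > Route 8 9 > Route 22 7.
Give Route 29 13 to hit its cap of 13 ; 24 left.
Route 26 takes 3 to reach its cap of 3 ; 21 left.
Route 3 takes 7 to reach its cap of 7 ; 14 left.
Route 8: +14 (room for 15) → 14. Pool exhausted.

14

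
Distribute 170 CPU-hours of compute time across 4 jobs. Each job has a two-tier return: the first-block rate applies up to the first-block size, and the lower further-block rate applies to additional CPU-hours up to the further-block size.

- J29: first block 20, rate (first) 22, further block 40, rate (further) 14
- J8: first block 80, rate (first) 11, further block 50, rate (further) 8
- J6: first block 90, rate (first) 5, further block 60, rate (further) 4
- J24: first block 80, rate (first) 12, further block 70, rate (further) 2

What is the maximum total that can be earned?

Order all 8 blocks by rate: J29/tier1 22 > J29/tier2 14 > J24/tier1 12 > J8/tier1 11 > J8/tier2 8 > J6/tier1 5 > J6/tier2 4 > J24/tier2 2.
Fill J29 tier1 block (20 at 22) ; 150 left.
Fill J29 tier2 block (40 at 14) ; 110 left.
Fill J24 tier1 block (80 at 12) ; 30 left.
J8 tier1 at 11: only 30 left, fill 30.
Total = 22×20 + 14×40 + 12×80 + 11×30 = 2290.

2290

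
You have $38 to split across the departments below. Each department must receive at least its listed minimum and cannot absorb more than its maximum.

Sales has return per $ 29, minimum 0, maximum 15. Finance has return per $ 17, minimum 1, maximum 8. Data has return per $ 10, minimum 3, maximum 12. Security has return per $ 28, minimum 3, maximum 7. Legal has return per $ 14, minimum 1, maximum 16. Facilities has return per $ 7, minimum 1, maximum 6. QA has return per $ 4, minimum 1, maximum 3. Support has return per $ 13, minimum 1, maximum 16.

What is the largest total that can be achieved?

Meeting every minimum uses 0+1+3+3+1+1+1+1 = 11 $, leaving 27.
Highest return per $ first: Sales 29 > Security 28 > Finance 17 > Legal 14 > Support 13 > Data 10 > Facilities 7 > QA 4.
Sales: +15 to 15 (cap) — 12 left.
Give Security 4 more to hit its cap of 7 — 8 left.
Finance takes 7 more to reach its cap of 8 — 1 left.
Only 1 left; Legal takes them to reach 2.
Total = 29×15 + 17×8 + 10×3 + 28×7 + 14×2 + 7×1 + 4×1 + 13×1 = 849.

849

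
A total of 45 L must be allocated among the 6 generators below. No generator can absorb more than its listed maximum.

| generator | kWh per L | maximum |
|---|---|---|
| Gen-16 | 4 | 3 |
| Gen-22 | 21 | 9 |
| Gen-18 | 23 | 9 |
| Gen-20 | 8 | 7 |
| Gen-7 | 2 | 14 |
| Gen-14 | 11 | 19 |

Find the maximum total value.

665

Rank by kWh per L: Gen-18 23 > Gen-22 21 > Gen-14 11 > Gen-20 8 > Gen-16 4 > Gen-7 2.
Give Gen-18 9 to hit its cap of 9 ; 36 left.
Gen-22: +9 to 9 (cap) ; 27 left.
Gen-14 takes 19 to reach its cap of 19 ; 8 left.
Gen-20: +7 to 7 (cap) ; 1 left.
Gen-16: +1 (room for 3) → 1. Pool exhausted.
Total = 4×1 + 21×9 + 23×9 + 8×7 + 11×19 = 665.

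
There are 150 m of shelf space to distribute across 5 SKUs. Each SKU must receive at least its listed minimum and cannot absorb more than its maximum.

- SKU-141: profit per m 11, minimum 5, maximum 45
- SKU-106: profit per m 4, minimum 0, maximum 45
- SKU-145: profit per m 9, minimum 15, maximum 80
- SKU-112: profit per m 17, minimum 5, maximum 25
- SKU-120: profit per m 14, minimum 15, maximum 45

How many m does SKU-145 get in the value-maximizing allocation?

35

Meeting every minimum uses 5+0+15+5+15 = 40 m, leaving 110.
Order the SKUs by profit per m: SKU-112 17 > SKU-120 14 > SKU-141 11 > SKU-145 9 > SKU-106 4.
SKU-112 takes 20 more to reach its cap of 25 ; 90 left.
SKU-120: +30 to 45 (cap) ; 60 left.
SKU-141: +40 to 45 (cap) ; 20 left.
SKU-145: +20 (room for 65) → 35. Pool exhausted.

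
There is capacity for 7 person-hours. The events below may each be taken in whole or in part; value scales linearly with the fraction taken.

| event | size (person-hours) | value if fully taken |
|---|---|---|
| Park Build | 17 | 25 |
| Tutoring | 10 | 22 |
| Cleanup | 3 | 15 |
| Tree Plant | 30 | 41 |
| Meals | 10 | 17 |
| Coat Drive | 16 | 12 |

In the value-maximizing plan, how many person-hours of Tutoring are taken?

4

Rank by value-to-size ratio: Cleanup 15/3≈5, Tutoring 22/10≈2.2, Meals 17/10≈1.7, Park Build 25/17≈1.47, Tree Plant 41/30≈1.37, Coat Drive 12/16≈0.75.
Cleanup: take in full, 3 person-hours for value 15 — 4 left.
4 person-hours left: a 4/10 share of Tutoring gives 22×4/10 = 8.8.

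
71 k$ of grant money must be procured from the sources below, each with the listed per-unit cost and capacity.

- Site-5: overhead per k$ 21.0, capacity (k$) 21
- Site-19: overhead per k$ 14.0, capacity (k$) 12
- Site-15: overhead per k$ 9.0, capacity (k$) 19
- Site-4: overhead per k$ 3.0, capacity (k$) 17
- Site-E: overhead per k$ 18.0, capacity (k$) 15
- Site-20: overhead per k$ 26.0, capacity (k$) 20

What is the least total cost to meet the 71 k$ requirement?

828

Fill from the cheapest source first.
Site-4 (3.0): use full 17 — 54 k$ to go.
Take 19 from Site-15 at 9.0 — need 35 more.
Take 12 from Site-19 at 14.0 — need 23 more.
Take 15 from Site-E at 18.0 — need 8 more.
Site-5 at 21.0: take 8 of its 21 — requirement met.
Site-20: unused.
Cost = 17×3.0 + 19×9.0 + 12×14.0 + 15×18.0 + 8×21.0 = 828.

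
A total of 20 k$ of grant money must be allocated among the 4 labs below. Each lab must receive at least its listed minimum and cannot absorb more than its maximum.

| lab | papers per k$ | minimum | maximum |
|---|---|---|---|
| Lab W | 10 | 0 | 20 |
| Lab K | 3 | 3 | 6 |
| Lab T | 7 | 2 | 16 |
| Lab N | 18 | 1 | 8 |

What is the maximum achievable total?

Meeting every minimum uses 0+3+2+1 = 6 k$, leaving 14.
Order the labs by papers per k$: Lab N 18 > Lab W 10 > Lab T 7 > Lab K 3.
Lab N takes 7 more to reach its cap of 8 ; 7 left.
Lab W has room for 20 more but only 7 remain, so it gets 7.
Total = 10×7 + 3×3 + 7×2 + 18×8 = 237.

237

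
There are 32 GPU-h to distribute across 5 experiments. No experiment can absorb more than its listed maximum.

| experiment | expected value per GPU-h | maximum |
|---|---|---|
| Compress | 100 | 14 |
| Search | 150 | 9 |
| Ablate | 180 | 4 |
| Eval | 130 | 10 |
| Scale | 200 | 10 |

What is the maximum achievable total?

5240

Order the experiments by expected value per GPU-h: Scale 200 > Ablate 180 > Search 150 > Eval 130 > Compress 100.
Scale: +10 to 10 (cap) → 22 left.
Give Ablate 4 to hit its cap of 4 → 18 left.
Search takes 9 to reach its cap of 9 → 9 left.
Eval: +9 (room for 10) → 9. Pool exhausted.
Total = 150×9 + 180×4 + 130×9 + 200×10 = 5240.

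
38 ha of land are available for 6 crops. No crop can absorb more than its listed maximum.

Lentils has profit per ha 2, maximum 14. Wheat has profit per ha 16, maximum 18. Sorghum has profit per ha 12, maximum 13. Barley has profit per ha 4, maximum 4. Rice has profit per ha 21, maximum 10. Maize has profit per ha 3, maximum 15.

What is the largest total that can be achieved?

618

Rank by profit per ha: Rice 21 > Wheat 16 > Sorghum 12 > Barley 4 > Maize 3 > Lentils 2.
Rice: +10 to 10 (cap) — 28 left.
Give Wheat 18 to hit its cap of 18 — 10 left.
Sorghum: +10 (room for 13) → 10. Pool exhausted.
Total = 16×18 + 12×10 + 21×10 = 618.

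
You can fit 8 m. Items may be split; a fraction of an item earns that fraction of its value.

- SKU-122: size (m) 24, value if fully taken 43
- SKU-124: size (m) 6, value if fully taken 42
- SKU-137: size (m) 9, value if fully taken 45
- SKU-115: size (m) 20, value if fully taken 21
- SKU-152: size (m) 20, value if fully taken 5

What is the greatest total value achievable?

52

Rank by value-to-size ratio: SKU-124 42/6≈7, SKU-137 45/9≈5, SKU-122 43/24≈1.79, SKU-115 21/20≈1.05, SKU-152 5/20≈0.25.
All 6 m of SKU-124 fit (value 42) → 2 remain.
Only 2 m remain; take 2/9 of SKU-137 for value 45×2/9 = 10.
Total value = 52.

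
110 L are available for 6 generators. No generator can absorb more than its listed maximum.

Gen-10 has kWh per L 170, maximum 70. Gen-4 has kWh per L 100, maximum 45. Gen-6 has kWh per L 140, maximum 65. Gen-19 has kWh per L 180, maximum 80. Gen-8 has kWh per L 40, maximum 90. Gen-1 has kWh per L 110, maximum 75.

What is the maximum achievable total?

19500

Order the generators by kWh per L: Gen-19 180 > Gen-10 170 > Gen-6 140 > Gen-1 110 > Gen-4 100 > Gen-8 40.
Gen-19 takes 80 to reach its cap of 80 ; 30 left.
Gen-10: +30 (room for 70) → 30. Pool exhausted.
Total = 170×30 + 180×80 = 19500.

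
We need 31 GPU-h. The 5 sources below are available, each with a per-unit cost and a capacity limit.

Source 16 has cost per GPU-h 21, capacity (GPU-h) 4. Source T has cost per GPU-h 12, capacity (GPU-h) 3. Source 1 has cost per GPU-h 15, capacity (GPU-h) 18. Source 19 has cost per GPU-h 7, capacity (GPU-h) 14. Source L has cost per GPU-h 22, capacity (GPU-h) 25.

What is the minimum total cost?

344

Cheapest first:
Take 14 from Source 19 at 7 ; need 17 more.
Source T at 12: take all 3 GPU-h ; 14 still needed.
Take 14 from Source 1 at 15 to finish.
Source 16, Source L: unused.
Cost = 14×7 + 3×12 + 14×15 = 344.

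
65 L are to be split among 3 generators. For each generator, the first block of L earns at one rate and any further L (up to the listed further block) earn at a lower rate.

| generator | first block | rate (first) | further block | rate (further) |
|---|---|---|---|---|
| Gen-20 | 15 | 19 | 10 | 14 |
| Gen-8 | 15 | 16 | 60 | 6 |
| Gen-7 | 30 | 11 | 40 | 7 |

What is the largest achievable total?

Order all 6 blocks by rate: Gen-20/first 19 > Gen-8/first 16 > Gen-20/second 14 > Gen-7/first 11 > Gen-7/second 7 > Gen-8/second 6.
Fill Gen-20 first block (15 at 19) → 50 left.
Gen-8/first (16): +15 → 35 left.
Gen-20 second at 14: fill all 10 → 25 left.
Gen-7 first at 11: only 25 left, fill 25.
Total = 19×15 + 16×15 + 14×10 + 11×25 = 940.

940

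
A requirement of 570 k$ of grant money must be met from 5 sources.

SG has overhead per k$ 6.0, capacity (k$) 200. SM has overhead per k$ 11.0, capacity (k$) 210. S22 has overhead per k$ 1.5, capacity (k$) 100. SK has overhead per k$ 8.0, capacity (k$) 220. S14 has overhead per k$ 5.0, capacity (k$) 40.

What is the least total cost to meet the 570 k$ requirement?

Cheapest first:
Take 100 from S22 at 1.5 ; need 470 more.
S14 at 5.0: take all 40 k$ ; 430 still needed.
SG (6.0): use full 200 ; 230 k$ to go.
SK at 8.0: take all 220 k$ ; 10 still needed.
Take 10 from SM at 11.0 to finish.
Cost = 100×1.5 + 40×5.0 + 200×6.0 + 220×8.0 + 10×11.0 = 3420.

3420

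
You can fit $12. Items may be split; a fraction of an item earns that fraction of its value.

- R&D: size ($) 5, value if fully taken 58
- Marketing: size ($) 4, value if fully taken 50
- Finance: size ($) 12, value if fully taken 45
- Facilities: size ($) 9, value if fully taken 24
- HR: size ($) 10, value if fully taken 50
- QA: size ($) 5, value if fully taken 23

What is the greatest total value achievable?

Best value per unit of size first: Marketing 50/4≈12.5, R&D 58/5≈11.6, HR 50/10≈5, QA 23/5≈4.6, Finance 45/12≈3.75, Facilities 24/9≈2.67.
Take all of Marketing (4 $, value 50) → 8 $ left.
R&D: take in full, 5 $ for value 58 → 3 left.
Fill the last 3 $ with part of HR: 3/10 of it earns 15.
Total value = 123.

123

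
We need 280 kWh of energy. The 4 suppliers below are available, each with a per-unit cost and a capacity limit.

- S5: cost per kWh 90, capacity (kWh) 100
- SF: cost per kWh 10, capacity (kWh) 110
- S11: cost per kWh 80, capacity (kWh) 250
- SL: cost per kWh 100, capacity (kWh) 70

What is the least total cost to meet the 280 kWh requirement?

14700

Cheapest first:
SF (10): use full 110 — 170 kWh to go.
Take 170 from S11 at 80 to finish.
S5, SL: unused.
Cost = 110×10 + 170×80 = 14700.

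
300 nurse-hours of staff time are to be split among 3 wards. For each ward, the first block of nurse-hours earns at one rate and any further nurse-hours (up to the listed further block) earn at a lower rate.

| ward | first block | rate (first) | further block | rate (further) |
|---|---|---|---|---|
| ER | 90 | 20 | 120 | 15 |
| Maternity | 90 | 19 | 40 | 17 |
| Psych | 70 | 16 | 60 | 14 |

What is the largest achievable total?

Treat each block as its own option and order by rate: ER/first 20 > Maternity/first 19 > Maternity/second 17 > Psych/first 16 > ER/second 15 > Psych/second 14.
ER first at 20: fill all 90 ; 210 left.
Fill Maternity first block (90 at 19) ; 120 left.
Maternity/second (17): +40 ; 80 left.
Psych first at 16: fill all 70 ; 10 left.
10 remain; put them into ER second at 15.
Total = 20×90 + 19×90 + 17×40 + 16×70 + 15×10 = 5460.

5460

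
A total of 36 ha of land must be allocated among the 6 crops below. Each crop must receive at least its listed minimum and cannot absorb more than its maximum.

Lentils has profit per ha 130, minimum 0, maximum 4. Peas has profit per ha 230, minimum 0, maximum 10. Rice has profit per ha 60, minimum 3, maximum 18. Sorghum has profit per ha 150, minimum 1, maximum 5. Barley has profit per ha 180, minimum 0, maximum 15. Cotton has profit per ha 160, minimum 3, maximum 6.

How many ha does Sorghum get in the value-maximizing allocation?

2

Meeting every minimum uses 0+0+3+1+0+3 = 7 ha, leaving 29.
Order the crops by profit per ha: Peas 230 > Barley 180 > Cotton 160 > Sorghum 150 > Lentils 130 > Rice 60.
Peas: +10 to 10 (cap) — 19 left.
Barley takes 15 more to reach its cap of 15 — 4 left.
Cotton: +3 to 6 (cap) — 1 left.
Only 1 left; Sorghum takes them to reach 2.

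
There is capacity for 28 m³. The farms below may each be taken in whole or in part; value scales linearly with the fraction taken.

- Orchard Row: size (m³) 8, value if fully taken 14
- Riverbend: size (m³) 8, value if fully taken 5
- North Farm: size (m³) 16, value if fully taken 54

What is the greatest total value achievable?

70.5

Sort by value density: North Farm 54/16≈3.38, Orchard Row 14/8≈1.75, Riverbend 5/8≈0.625.
All 16 m³ of North Farm fit (value 54) ; 12 remain.
Orchard Row: take in full, 8 m³ for value 14 ; 4 left.
Only 4 m³ remain; take 4/8 of Riverbend for value 5×4/8 = 2.5.
Total value = 70.5.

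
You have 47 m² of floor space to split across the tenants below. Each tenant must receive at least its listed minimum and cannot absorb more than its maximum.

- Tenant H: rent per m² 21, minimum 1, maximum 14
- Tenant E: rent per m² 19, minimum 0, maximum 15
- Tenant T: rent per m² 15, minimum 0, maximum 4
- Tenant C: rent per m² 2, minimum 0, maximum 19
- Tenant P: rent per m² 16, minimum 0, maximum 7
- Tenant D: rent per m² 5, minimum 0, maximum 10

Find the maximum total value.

Meeting every minimum uses 1+0+0+0+0+0 = 1 m², leaving 46.
Rank by rent per m²: Tenant H 21 > Tenant E 19 > Tenant P 16 > Tenant T 15 > Tenant D 5 > Tenant C 2.
Give Tenant H 13 more to hit its cap of 14 → 33 left.
Tenant E takes 15 more to reach its cap of 15 → 18 left.
Tenant P takes 7 more to reach its cap of 7 → 11 left.
Tenant T takes 4 more to reach its cap of 4 → 7 left.
Tenant D: +7 (room for 10) → 7. Pool exhausted.
Total = 21×14 + 19×15 + 15×4 + 16×7 + 5×7 = 786.

786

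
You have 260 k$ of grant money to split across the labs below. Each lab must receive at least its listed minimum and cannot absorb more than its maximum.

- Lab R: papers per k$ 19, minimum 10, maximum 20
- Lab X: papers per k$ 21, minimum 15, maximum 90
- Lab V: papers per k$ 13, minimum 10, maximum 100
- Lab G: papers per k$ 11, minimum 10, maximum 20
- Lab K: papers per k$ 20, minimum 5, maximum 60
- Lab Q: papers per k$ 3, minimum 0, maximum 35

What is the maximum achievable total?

Meeting every minimum uses 10+15+10+10+5+0 = 50 k$, leaving 210.
Highest papers per k$ first: Lab X 21 > Lab K 20 > Lab R 19 > Lab V 13 > Lab G 11 > Lab Q 3.
Lab X: +75 to 90 (cap) → 135 left.
Lab K: +55 to 60 (cap) → 80 left.
Lab R: +10 to 20 (cap) → 70 left.
Lab V: +70 (room for 90) → 80. Pool exhausted.
Total = 19×20 + 21×90 + 13×80 + 11×10 + 20×60 = 4620.

4620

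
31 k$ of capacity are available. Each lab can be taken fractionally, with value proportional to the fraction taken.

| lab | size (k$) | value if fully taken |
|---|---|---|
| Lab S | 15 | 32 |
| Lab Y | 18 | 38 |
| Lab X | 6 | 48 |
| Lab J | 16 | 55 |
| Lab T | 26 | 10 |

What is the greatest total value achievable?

Rank by value-to-size ratio: Lab X 48/6≈8, Lab J 55/16≈3.44, Lab S 32/15≈2.13, Lab Y 38/18≈2.11, Lab T 10/26≈0.385.
Lab X: take in full, 6 k$ for value 48 — 25 left.
Take all of Lab J (16 k$, value 55) — 9 k$ left.
9 k$ left: a 9/15 share of Lab S gives 32×9/15 = 19.2.
Total value = 122.2.

122.2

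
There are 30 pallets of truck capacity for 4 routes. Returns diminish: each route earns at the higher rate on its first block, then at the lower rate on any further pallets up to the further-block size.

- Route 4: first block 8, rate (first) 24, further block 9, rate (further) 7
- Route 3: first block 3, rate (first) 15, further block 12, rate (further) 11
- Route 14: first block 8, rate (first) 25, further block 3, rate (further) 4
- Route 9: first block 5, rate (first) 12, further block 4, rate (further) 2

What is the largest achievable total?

Treat each block as its own option and order by rate: Route 14/first 25 > Route 4/first 24 > Route 3/first 15 > Route 9/first 12 > Route 3/second 11 > Route 4/second 7 > Route 14/second 4 > Route 9/second 2.
Route 14/first (25): +8 → 22 left.
Route 4/first (24): +8 → 14 left.
Route 3 first at 15: fill all 3 → 11 left.
Fill Route 9 first block (5 at 12) → 6 left.
Route 3 second at 11: only 6 left, fill 6.
Total = 25×8 + 24×8 + 15×3 + 12×5 + 11×6 = 563.

563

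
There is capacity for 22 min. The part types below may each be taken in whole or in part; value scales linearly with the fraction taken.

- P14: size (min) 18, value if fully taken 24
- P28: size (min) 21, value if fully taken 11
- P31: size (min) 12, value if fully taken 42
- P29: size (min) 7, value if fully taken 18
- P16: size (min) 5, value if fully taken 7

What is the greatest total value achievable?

64.2

Sort by value density: P31 42/12≈3.5, P29 18/7≈2.57, P16 7/5≈1.4, P14 24/18≈1.33, P28 11/21≈0.524.
Take all of P31 (12 min, value 42) → 10 min left.
Take all of P29 (7 min, value 18) → 3 min left.
3 min left: a 3/5 share of P16 gives 7×3/5 = 4.2.
Total value = 64.2.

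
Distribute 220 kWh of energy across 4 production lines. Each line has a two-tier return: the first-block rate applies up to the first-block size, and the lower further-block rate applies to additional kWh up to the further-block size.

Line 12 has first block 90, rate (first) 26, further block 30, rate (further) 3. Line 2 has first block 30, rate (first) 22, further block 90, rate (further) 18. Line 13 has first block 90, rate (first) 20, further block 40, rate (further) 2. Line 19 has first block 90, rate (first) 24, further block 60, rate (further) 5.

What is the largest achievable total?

5360

Rank every tier by rate: Line 12/T1 26 > Line 19/T1 24 > Line 2/T1 22 > Line 13/T1 20 > Line 2/T2 18 > Line 19/T2 5 > Line 12/T2 3 > Line 13/T2 2.
Line 12/T1 (26): +90 ; 130 left.
Fill Line 19 T1 block (90 at 24) ; 40 left.
Line 2/T1 (22): +30 ; 10 left.
10 remain; put them into Line 13 T1 at 20.
Total = 26×90 + 24×90 + 22×30 + 20×10 = 5360.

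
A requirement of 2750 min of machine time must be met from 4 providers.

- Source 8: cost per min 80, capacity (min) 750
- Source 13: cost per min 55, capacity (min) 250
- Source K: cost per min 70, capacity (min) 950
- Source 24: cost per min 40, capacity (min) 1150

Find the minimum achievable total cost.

158250

Cheapest first:
Source 24 (40): use full 1150 — 1600 min to go.
Source 13 (55): use full 250 — 1350 min to go.
Take 950 from Source K at 70 — need 400 more.
Take 400 from Source 8 at 80 to finish.
Cost = 1150×40 + 250×55 + 950×70 + 400×80 = 158250.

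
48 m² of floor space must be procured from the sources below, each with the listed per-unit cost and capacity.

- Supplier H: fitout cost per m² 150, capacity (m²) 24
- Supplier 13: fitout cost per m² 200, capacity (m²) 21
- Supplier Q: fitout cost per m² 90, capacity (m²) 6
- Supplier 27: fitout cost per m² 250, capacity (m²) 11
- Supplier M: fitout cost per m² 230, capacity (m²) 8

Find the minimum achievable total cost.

Use sources in increasing cost order.
Take 6 from Supplier Q at 90 — need 42 more.
Supplier H (150): use full 24 — 18 m² to go.
Supplier 13 at 200: take 18 of its 21 — requirement met.
Supplier M, Supplier 27: unused.
Cost = 6×90 + 24×150 + 18×200 = 7740.

7740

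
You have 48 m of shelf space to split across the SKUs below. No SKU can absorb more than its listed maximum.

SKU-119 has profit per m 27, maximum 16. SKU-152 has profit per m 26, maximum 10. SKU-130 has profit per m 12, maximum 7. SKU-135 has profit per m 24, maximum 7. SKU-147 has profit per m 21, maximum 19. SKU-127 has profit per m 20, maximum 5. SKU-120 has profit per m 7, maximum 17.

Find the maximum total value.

1175

Rank by profit per m: SKU-119 27 > SKU-152 26 > SKU-135 24 > SKU-147 21 > SKU-127 20 > SKU-130 12 > SKU-120 7.
SKU-119 takes 16 to reach its cap of 16 — 32 left.
SKU-152 takes 10 to reach its cap of 10 — 22 left.
SKU-135: +7 to 7 (cap) — 15 left.
SKU-147: +15 (room for 19) → 15. Pool exhausted.
Total = 27×16 + 26×10 + 24×7 + 21×15 = 1175.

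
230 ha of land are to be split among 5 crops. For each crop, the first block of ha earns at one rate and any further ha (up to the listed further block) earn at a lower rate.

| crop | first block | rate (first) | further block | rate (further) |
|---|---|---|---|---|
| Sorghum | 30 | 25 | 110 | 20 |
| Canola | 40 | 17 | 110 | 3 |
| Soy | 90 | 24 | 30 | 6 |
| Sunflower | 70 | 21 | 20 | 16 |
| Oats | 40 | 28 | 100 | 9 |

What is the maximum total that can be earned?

Rank every tier by rate: Oats/first 28 > Sorghum/first 25 > Soy/first 24 > Sunflower/first 21 > Sorghum/second 20 > Canola/first 17 > Sunflower/second 16 > Oats/second 9 > Soy/second 6 > Canola/second 3.
Oats/first (28): +40 → 190 left.
Sorghum/first (25): +30 → 160 left.
Fill Soy first block (90 at 24) → 70 left.
Sunflower/first (21): +70 → 0 left.
Total = 28×40 + 25×30 + 24×90 + 21×70 = 5500.

5500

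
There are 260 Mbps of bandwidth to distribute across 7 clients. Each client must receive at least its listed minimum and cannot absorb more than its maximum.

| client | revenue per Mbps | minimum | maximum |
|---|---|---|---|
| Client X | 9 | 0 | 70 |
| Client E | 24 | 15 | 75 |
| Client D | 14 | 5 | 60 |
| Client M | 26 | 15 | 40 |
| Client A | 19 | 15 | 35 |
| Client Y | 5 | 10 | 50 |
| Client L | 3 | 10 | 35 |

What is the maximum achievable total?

Meeting every minimum uses 0+15+5+15+15+10+10 = 70 Mbps, leaving 190.
Highest revenue per Mbps first: Client M 26 > Client E 24 > Client A 19 > Client D 14 > Client X 9 > Client Y 5 > Client L 3.
Client M takes 25 more to reach its cap of 40 → 165 left.
Client E takes 60 more to reach its cap of 75 → 105 left.
Give Client A 20 more to hit its cap of 35 → 85 left.
Client D: +55 to 60 (cap) → 30 left.
Only 30 left; Client X takes them to reach 30.
Total = 9×30 + 24×75 + 14×60 + 26×40 + 19×35 + 5×10 + 3×10 = 4695.

4695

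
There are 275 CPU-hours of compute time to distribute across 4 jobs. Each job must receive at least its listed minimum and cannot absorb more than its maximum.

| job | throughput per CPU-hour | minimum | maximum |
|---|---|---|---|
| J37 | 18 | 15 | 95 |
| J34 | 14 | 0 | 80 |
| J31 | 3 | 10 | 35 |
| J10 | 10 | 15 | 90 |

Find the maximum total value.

Meeting every minimum uses 15+0+10+15 = 40 CPU-hours, leaving 235.
Highest throughput per CPU-hour first: J37 18 > J34 14 > J10 10 > J31 3.
Give J37 80 more to hit its cap of 95 — 155 left.
J34 takes 80 more to reach its cap of 80 — 75 left.
Give J10 75 more to hit its cap of 90 — 0 left.
Total = 18×95 + 14×80 + 3×10 + 10×90 = 3760.

3760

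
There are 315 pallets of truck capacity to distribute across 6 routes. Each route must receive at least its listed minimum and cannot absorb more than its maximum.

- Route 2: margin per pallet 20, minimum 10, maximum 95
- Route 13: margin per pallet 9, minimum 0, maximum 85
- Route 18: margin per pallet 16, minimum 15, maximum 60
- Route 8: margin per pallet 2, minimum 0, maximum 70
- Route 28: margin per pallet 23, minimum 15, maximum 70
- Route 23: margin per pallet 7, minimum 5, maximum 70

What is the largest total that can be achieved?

Meeting every minimum uses 10+0+15+0+15+5 = 45 pallets, leaving 270.
Rank by margin per pallet: Route 28 23 > Route 2 20 > Route 18 16 > Route 13 9 > Route 23 7 > Route 8 2.
Give Route 28 55 more to hit its cap of 70 → 215 left.
Route 2: +85 to 95 (cap) → 130 left.
Route 18: +45 to 60 (cap) → 85 left.
Route 13: +85 to 85 (cap) → 0 left.
Total = 20×95 + 9×85 + 16×60 + 23×70 + 7×5 = 5270.

5270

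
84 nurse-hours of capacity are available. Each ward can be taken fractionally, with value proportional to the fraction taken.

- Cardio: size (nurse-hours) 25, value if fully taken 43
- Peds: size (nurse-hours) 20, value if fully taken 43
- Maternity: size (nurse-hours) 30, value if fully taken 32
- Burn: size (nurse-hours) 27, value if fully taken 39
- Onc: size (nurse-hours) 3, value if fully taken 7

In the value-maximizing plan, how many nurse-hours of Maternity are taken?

Sort by value density: Onc 7/3≈2.33, Peds 43/20≈2.15, Cardio 43/25≈1.72, Burn 39/27≈1.44, Maternity 32/30≈1.07.
Onc: take in full, 3 nurse-hours for value 7 ; 81 left.
Take all of Peds (20 nurse-hours, value 43) ; 61 nurse-hours left.
Take all of Cardio (25 nurse-hours, value 43) ; 36 nurse-hours left.
Burn: take in full, 27 nurse-hours for value 39 ; 9 left.
Fill the last 9 nurse-hours with part of Maternity: 9/30 of it earns 9.6.

9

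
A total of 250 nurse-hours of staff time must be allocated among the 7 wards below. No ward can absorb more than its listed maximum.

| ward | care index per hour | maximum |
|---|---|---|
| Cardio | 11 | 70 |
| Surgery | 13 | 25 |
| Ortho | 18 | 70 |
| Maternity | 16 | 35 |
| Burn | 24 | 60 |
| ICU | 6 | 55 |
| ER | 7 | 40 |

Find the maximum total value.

Order the wards by care index per hour: Burn 24 > Ortho 18 > Maternity 16 > Surgery 13 > Cardio 11 > ER 7 > ICU 6.
Burn takes 60 to reach its cap of 60 ; 190 left.
Ortho: +70 to 70 (cap) ; 120 left.
Maternity: +35 to 35 (cap) ; 85 left.
Surgery takes 25 to reach its cap of 25 ; 60 left.
Cardio: +60 (room for 70) → 60. Pool exhausted.
Total = 11×60 + 13×25 + 18×70 + 16×35 + 24×60 = 4245.

4245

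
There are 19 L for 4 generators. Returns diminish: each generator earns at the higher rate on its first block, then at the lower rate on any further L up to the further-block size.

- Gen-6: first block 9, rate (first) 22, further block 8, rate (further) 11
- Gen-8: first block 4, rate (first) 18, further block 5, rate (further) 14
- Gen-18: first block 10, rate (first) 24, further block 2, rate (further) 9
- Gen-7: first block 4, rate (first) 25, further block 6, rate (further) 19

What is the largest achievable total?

450

Rank every tier by rate: Gen-7/T1 25 > Gen-18/T1 24 > Gen-6/T1 22 > Gen-7/T2 19 > Gen-8/T1 18 > Gen-8/T2 14 > Gen-6/T2 11 > Gen-18/T2 9.
Gen-7/T1 (25): +4 ; 15 left.
Fill Gen-18 T1 block (10 at 24) ; 5 left.
Gen-6 T1 at 22: only 5 left, fill 5.
Total = 25×4 + 24×10 + 22×5 = 450.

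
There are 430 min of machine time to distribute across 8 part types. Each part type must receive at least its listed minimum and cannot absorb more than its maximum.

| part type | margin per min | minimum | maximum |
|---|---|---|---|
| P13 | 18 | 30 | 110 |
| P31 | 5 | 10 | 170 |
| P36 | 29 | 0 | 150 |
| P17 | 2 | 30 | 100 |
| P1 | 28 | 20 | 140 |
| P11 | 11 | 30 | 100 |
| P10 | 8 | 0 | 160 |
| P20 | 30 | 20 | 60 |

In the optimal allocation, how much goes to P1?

120

Meeting every minimum uses 30+10+0+30+20+30+0+20 = 140 min, leaving 290.
Order the part types by margin per min: P20 30 > P36 29 > P1 28 > P13 18 > P11 11 > P10 8 > P31 5 > P17 2.
P20 takes 40 more to reach its cap of 60 → 250 left.
Give P36 150 more to hit its cap of 150 → 100 left.
P1: +100 (room for 120) → 120. Pool exhausted.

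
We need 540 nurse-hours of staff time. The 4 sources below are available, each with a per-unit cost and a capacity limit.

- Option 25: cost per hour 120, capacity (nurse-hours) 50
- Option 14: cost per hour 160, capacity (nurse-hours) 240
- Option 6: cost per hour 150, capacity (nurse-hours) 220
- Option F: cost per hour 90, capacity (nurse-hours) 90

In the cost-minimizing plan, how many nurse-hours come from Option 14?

180

Fill from the cheapest source first.
Option F at 90: take all 90 nurse-hours ; 450 still needed.
Option 25 at 120: take all 50 nurse-hours ; 400 still needed.
Option 6 (150): use full 220 ; 180 nurse-hours to go.
Take 180 from Option 14 at 160 to finish.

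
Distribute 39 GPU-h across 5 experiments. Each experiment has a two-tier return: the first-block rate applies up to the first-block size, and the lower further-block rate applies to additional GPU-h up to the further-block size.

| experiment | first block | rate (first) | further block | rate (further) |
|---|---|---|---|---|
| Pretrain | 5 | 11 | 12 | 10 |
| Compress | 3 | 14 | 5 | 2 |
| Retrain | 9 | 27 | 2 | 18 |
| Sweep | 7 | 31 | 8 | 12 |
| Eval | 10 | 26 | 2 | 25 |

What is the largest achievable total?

920

Treat each block as its own option and order by rate: Sweep/first 31 > Retrain/first 27 > Eval/first 26 > Eval/second 25 > Retrain/second 18 > Compress/first 14 > Sweep/second 12 > Pretrain/first 11 > Pretrain/second 10 > Compress/second 2.
Sweep first at 31: fill all 7 → 32 left.
Retrain/first (27): +9 → 23 left.
Eval/first (26): +10 → 13 left.
Eval second at 25: fill all 2 → 11 left.
Retrain/second (18): +2 → 9 left.
Compress first at 14: fill all 3 → 6 left.
Sweep/second: +6 of 8 at 12; pool empty.
Total = 31×7 + 27×9 + 26×10 + 25×2 + 18×2 + 14×3 + 12×6 = 920.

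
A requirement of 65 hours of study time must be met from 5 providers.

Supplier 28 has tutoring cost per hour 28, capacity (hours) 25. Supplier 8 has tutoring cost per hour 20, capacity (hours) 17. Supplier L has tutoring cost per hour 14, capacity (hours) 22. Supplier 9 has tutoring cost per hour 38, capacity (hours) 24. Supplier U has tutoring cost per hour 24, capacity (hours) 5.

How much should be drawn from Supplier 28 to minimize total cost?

Use providers in increasing cost order.
Supplier L (14): use full 22 — 43 hours to go.
Supplier 8 at 20: take all 17 hours — 26 still needed.
Supplier U (24): use full 5 — 21 hours to go.
Supplier 28 at 28: take 21 of its 25 — requirement met.
Supplier 9: unused.

21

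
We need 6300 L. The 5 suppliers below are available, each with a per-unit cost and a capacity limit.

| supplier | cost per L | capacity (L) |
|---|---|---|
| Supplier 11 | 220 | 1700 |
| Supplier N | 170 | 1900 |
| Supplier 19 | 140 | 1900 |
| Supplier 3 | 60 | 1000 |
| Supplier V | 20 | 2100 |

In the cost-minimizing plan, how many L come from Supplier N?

Fill from the cheapest supplier first.
Supplier V (20): use full 2100 ; 4200 L to go.
Supplier 3 (60): use full 1000 ; 3200 L to go.
Supplier 19 (140): use full 1900 ; 1300 L to go.
Take 1300 from Supplier N at 170 to finish.
Supplier 11: unused.

1300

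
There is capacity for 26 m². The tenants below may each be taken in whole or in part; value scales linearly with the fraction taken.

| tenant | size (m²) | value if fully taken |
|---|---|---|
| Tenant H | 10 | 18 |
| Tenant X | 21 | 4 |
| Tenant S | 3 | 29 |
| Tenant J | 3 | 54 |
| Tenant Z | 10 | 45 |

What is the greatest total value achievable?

Best value per unit of size first: Tenant J 54/3≈18, Tenant S 29/3≈9.67, Tenant Z 45/10≈4.5, Tenant H 18/10≈1.8, Tenant X 4/21≈0.19.
All 3 m² of Tenant J fit (value 54) — 23 remain.
All 3 m² of Tenant S fit (value 29) — 20 remain.
Take all of Tenant Z (10 m², value 45) — 10 m² left.
Take all of Tenant H (10 m², value 18) — 0 m² left.
Total value = 146.

146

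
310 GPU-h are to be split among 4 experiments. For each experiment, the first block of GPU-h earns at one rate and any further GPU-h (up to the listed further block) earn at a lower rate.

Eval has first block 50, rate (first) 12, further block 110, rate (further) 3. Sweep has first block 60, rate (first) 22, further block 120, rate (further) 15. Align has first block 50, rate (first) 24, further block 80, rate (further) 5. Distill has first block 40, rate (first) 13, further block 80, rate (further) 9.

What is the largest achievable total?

Treat each block as its own option and order by rate: Align/first 24 > Sweep/first 22 > Sweep/second 15 > Distill/first 13 > Eval/first 12 > Distill/second 9 > Align/second 5 > Eval/second 3.
Fill Align first block (50 at 24) ; 260 left.
Sweep first at 22: fill all 60 ; 200 left.
Sweep/second (15): +120 ; 80 left.
Distill first at 13: fill all 40 ; 40 left.
40 remain; put them into Eval first at 12.
Total = 24×50 + 22×60 + 15×120 + 13×40 + 12×40 = 5320.

5320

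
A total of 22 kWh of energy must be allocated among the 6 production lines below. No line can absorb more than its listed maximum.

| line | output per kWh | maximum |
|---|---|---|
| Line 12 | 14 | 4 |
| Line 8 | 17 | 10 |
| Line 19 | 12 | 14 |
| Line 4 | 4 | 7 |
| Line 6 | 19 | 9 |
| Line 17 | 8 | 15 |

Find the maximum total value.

Order the production lines by output per kWh: Line 6 19 > Line 8 17 > Line 12 14 > Line 19 12 > Line 17 8 > Line 4 4.
Line 6 takes 9 to reach its cap of 9 → 13 left.
Line 8: +10 to 10 (cap) → 3 left.
Line 12 has room for 4 but only 3 remain, so it gets 3.
Total = 14×3 + 17×10 + 19×9 = 383.

383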